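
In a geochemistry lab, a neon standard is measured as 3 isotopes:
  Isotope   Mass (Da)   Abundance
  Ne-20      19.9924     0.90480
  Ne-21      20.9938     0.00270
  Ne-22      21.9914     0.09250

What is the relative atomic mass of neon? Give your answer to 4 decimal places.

20.1800 Da

Ar = Σ fᵢ·mᵢ = 0.90480 × 19.9924 + 0.00270 × 20.9938 + 0.09250 × 21.9914
= 18.08912 + 0.05668 + 2.03420 = 20.18000 Da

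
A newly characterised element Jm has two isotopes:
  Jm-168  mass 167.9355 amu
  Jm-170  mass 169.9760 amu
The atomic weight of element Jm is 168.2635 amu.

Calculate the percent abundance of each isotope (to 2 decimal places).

Let x be the fractional abundance of Jm-168; then Jm-170 has abundance 1 − x.
167.9355·x + 169.9760·(1 − x) = 168.2635
(167.9355 − 169.9760)·x = 168.2635 − 169.9760
x = -1.7125 / -2.0405 = 0.83926 → 83.93% Jm-168, 16.07% Jm-170.

Jm-168: 83.93%, Jm-170: 16.07%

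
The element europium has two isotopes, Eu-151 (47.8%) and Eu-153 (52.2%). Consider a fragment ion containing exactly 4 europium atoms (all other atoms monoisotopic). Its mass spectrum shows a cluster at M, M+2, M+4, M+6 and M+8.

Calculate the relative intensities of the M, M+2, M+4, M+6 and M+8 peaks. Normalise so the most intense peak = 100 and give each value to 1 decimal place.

14.0 : 61.0 : 100.0 : 72.8 : 19.9

Each Eu atom is independently Eu-151 (p = 0.478) or Eu-153 (q = 0.522); the cluster is the binomial expansion (p + q)^4.
P(M) = 0.478^4 = 0.052205
P(M+2) = 4 × 0.478^3 × 0.522^1 = 0.228042
P(M+4) = 6 × 0.478^2 × 0.522^2 = 0.373549
P(M+6) = 4 × 0.478^1 × 0.522^3 = 0.271956
P(M+8) = 0.522^4 = 0.074248
The M+4 peak is largest (0.373549); scaling to 100 gives 14.0 : 61.0 : 100.0 : 72.8 : 19.9.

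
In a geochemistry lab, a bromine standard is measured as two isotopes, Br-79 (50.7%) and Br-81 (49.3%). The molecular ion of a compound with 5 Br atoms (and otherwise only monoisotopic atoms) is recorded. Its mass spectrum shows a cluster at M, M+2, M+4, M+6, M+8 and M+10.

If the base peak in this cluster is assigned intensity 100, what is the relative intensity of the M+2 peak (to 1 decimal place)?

Binomial terms of (0.507 + 0.493)^5: M 0.0335, M+2 0.1629, M+4 0.3168, M+6 0.3080, M+8 0.1497, M+10 0.0291 → M+4 is the base peak.
P(M+4) = C(5,2) × 0.507^3 × 0.493^2 = 10 × 0.13032384 × 0.243049 = 0.316751 (base)
P(M+2) = C(5,1) × 0.507^4 × 0.493^1 = 5 × 0.06607419 × 0.4930 = 0.162873
Relative intensity = 0.162873 / 0.316751 × 100 = 51.4

51.4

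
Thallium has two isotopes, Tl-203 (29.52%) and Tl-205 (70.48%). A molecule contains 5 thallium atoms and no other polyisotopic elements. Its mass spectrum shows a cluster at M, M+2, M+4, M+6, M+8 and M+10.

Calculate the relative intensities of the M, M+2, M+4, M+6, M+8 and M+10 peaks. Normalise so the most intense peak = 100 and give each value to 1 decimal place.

Each Tl atom is independently Tl-203 (p = 0.2952) or Tl-205 (q = 0.7048); the cluster is the binomial expansion (p + q)^5.
P(M) = 0.2952^5 = 0.002242
P(M+2) = 5 × 0.2952^4 × 0.7048^1 = 0.026761
P(M+4) = 10 × 0.2952^3 × 0.7048^2 = 0.127785
P(M+6) = 10 × 0.2952^2 × 0.7048^3 = 0.305092
P(M+8) = 5 × 0.2952^1 × 0.7048^4 = 0.364208
P(M+10) = 0.7048^5 = 0.173912
The M+8 peak is largest (0.364208); scaling to 100 gives 0.6 : 7.3 : 35.1 : 83.8 : 100.0 : 47.8.

0.6 : 7.3 : 35.1 : 83.8 : 100.0 : 47.8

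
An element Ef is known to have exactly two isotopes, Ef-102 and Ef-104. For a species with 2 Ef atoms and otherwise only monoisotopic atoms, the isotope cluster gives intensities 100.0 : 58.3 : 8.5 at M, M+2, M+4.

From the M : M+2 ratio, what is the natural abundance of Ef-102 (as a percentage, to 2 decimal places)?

77.43%

If p is the fraction of Ef that is Ef-102, then I(M+2)/I(M) = [C(2,1)·p^1·(1−p)] / p^2 = 2·(1−p)/p = 58.3/100.0 = 0.5830
(1−p)/p = 0.5830/2 = 0.2915  ⇒  p = 1/(1 + 0.2915) = 0.7743
Ef-102: 77.43%, Ef-104: 22.57%.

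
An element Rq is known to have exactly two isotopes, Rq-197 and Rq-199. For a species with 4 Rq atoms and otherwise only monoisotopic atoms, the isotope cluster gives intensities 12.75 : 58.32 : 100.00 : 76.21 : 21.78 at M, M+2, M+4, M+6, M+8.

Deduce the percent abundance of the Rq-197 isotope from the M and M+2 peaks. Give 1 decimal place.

46.7%

Let p = fractional abundance of Rq-197. I(M+2)/I(M) = [C(4,1)·p^3·(1−p)] / p^4 = 4·(1−p)/p = 58.32/12.75 = 4.5741
(1−p)/p = 4.5741/4 = 1.1435  ⇒  p = 1/(1 + 1.1435) = 0.4665
Rq-197: 46.7%, Rq-199: 53.3%.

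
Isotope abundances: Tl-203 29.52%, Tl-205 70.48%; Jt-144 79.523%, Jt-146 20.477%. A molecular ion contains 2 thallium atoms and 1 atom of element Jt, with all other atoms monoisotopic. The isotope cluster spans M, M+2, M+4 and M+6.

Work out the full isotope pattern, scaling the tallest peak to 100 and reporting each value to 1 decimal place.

Thallium pattern (n=2): 0.08714304 : 0.41611392 : 0.49674304
Element Jt pattern (n=1): 0.79523 : 0.20477
Convolve the two distributions (both contribute in 2-u steps):
  M: 0.08714304×0.79523 = 0.069299
  M+2: 0.08714304×0.20477 + 0.41611392×0.79523 = 0.348751
  M+4: 0.41611392×0.20477 + 0.49674304×0.79523 = 0.480233
  M+6: 0.49674304×0.20477 = 0.101718
Scale to base peak (0.480233) = 100: 14.4 : 72.6 : 100.0 : 21.2

14.4 : 72.6 : 100.0 : 21.2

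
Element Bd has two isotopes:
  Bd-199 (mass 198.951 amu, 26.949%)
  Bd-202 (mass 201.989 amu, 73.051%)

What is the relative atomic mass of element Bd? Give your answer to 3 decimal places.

Ar = Σ fᵢ·mᵢ = 0.26949 × 198.951 + 0.73051 × 201.989
= 53.6153 + 147.5550 = 201.1703 amu

201.170 amu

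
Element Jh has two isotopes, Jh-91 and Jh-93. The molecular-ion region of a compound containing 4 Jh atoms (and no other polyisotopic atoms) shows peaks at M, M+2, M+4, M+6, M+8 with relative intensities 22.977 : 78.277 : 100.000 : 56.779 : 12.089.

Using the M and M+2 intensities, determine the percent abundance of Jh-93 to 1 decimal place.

46.0%

If p is the fraction of Jh that is Jh-91, then I(M+2)/I(M) = [C(4,1)·p^3·(1−p)] / p^4 = 4·(1−p)/p = 78.277/22.977 = 3.4068
(1−p)/p = 3.4068/4 = 0.8517  ⇒  p = 1/(1 + 0.8517) = 0.5400
Jh-91: 54.0%, Jh-93: 46.0%.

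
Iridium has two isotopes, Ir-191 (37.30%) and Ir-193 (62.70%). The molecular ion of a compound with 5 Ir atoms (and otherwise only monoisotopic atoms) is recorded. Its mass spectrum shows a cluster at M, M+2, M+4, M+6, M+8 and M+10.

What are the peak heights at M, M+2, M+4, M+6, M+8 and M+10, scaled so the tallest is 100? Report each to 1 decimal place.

2.1 : 17.7 : 59.5 : 100.0 : 84.0 : 28.3

The 5 Ir atoms are independent, so intensities follow the terms of (0.3730 + 0.6270)^5.
P(M) = 0.3730^5 = 0.007220
P(M+2) = 5 × 0.3730^4 × 0.6270^1 = 0.060684
P(M+4) = 10 × 0.3730^3 × 0.6270^2 = 0.204015
P(M+6) = 10 × 0.3730^2 × 0.6270^3 = 0.342942
P(M+8) = 5 × 0.3730^1 × 0.6270^4 = 0.288237
P(M+10) = 0.6270^5 = 0.096903
The M+6 peak is largest (0.342942); scaling to 100 gives 2.1 : 17.7 : 59.5 : 100.0 : 84.0 : 28.3.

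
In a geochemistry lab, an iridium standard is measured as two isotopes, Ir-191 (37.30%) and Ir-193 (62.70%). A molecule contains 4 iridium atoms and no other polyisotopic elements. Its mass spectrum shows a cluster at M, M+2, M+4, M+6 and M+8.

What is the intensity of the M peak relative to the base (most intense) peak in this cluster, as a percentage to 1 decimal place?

Binomial terms of (0.3730 + 0.6270)^4: M 0.0194, M+2 0.1302, M+4 0.3282, M+6 0.3678, M+8 0.1546 → M+6 is the base peak.
P(M+6) = C(4,3) × 0.3730^1 × 0.6270^3 = 4 × 0.3730 × 0.24649188 = 0.367766 (base)
P(M) = C(4,0) × 0.3730^4 × 0.6270^0 = 1 × 0.01935688 × 1.0000 = 0.019357
Relative intensity = 0.019357 / 0.367766 × 100 = 5.3

5.3%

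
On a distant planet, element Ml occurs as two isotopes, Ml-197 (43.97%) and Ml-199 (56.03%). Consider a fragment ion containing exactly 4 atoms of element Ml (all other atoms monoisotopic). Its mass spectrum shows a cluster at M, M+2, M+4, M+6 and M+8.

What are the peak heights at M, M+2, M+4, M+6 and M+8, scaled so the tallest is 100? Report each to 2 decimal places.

Each Ml atom is independently Ml-197 (p = 0.4397) or Ml-199 (q = 0.5603); the cluster is the binomial expansion (p + q)^4.
P(M) = 0.4397^4 = 0.037379
P(M+2) = 4 × 0.4397^3 × 0.5603^1 = 0.190524
P(M+4) = 6 × 0.4397^2 × 0.5603^2 = 0.364171
P(M+6) = 4 × 0.4397^1 × 0.5603^3 = 0.309370
P(M+8) = 0.5603^4 = 0.098556
The M+4 peak is largest (0.364171); scaling to 100 gives 10.26 : 52.32 : 100.00 : 84.95 : 27.06.

10.26 : 52.32 : 100.00 : 84.95 : 27.06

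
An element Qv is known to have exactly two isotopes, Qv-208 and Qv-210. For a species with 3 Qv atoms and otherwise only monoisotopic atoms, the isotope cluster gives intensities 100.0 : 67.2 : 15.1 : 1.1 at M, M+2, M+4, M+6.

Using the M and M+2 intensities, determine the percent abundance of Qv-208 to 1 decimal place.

81.7%

Let p = fractional abundance of Qv-208. I(M+2)/I(M) = [C(3,1)·p^2·(1−p)] / p^3 = 3·(1−p)/p = 67.2/100.0 = 0.6720
(1−p)/p = 0.6720/3 = 0.2240  ⇒  p = 1/(1 + 0.2240) = 0.8170
Qv-208: 81.7%, Qv-210: 18.3%.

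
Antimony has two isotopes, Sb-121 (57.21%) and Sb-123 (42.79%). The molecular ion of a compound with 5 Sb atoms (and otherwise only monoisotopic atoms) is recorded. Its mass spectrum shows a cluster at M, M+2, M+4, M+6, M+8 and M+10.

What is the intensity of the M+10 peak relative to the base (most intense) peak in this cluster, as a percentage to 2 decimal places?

4.18%

Term probabilities: M 0.0613, M+2 0.2292, M+4 0.3428, M+6 0.2564, M+8 0.0959, M+10 0.0143. Base peak = M+4.
P(M+4) = C(5,2) × 0.5721^3 × 0.4279^2 = 10 × 0.18724742 × 0.18309841 = 0.342847 (base)
P(M+10) = C(5,5) × 0.5721^0 × 0.4279^5 = 1 × 1.0000 × 0.01434536 = 0.014345
Relative intensity = 0.014345 / 0.342847 × 100 = 4.18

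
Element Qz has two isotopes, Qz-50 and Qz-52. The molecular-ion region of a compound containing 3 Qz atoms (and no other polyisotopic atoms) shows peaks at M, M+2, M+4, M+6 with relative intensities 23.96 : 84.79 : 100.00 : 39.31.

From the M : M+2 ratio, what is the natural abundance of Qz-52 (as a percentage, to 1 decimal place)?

54.1%

Write p for the Qz-50 fraction. I(M+2)/I(M) = [C(3,1)·p^2·(1−p)] / p^3 = 3·(1−p)/p = 84.79/23.96 = 3.5388
(1−p)/p = 3.5388/3 = 1.1796  ⇒  p = 1/(1 + 1.1796) = 0.4588
Qz-50: 45.9%, Qz-52: 54.1%.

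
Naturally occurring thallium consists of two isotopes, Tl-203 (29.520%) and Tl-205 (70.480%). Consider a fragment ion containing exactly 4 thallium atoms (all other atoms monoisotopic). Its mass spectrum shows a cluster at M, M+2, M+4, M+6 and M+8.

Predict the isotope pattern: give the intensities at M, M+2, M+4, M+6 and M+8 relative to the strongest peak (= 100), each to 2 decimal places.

1.84 : 17.54 : 62.83 : 100.00 : 59.69

Each Tl atom is independently Tl-203 (p = 0.29520) or Tl-205 (q = 0.70480); the cluster is the binomial expansion (p + q)^4.
P(M) = 0.29520^4 = 0.007594
P(M+2) = 4 × 0.29520^3 × 0.70480^1 = 0.072523
P(M+4) = 6 × 0.29520^2 × 0.70480^2 = 0.259726
P(M+6) = 4 × 0.29520^1 × 0.70480^3 = 0.413403
P(M+8) = 0.70480^4 = 0.246754
The M+6 peak is largest (0.413403); scaling to 100 gives 1.84 : 17.54 : 62.83 : 100.00 : 59.69.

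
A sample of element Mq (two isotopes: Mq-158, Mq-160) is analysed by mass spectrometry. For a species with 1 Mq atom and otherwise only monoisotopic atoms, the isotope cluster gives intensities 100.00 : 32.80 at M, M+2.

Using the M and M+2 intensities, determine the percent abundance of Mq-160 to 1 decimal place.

24.7%

Write p for the Mq-158 fraction. I(M+2)/I(M) = [C(1,1)·p^0·(1−p)] / p^1 = 1·(1−p)/p = 32.80/100.00 = 0.3280
(1−p)/p = 0.3280/1 = 0.3280  ⇒  p = 1/(1 + 0.3280) = 0.7530
Mq-158: 75.3%, Mq-160: 24.7%.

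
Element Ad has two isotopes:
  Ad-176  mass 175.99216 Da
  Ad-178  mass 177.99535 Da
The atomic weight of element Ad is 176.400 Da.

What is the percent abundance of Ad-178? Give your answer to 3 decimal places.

20.360%

With x = fraction of Ad-176 (so Ad-178 is 1 − x):
175.99216·x + 177.99535·(1 − x) = 176.400
(175.99216 − 177.99535)·x = 176.400 − 177.99535
x = -1.59535 / -2.00319 = 0.79640 → 79.640% Ad-176, 20.360% Ad-178.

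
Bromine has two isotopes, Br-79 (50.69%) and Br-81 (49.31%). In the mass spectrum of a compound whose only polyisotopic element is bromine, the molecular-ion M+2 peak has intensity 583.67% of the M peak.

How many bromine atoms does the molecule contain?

6

For n independent Br atoms, I(M+2)/I(M) = n · (abundance Br-81) / (abundance Br-79) = n · 0.4931/0.5069.
n = 5.8367 × 0.5069/0.4931 = 6.00 ≈ 6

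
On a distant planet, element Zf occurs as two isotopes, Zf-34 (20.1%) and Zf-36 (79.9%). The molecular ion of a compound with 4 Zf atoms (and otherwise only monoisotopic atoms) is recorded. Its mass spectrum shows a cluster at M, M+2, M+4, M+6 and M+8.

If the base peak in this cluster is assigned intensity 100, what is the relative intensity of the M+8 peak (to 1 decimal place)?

Term probabilities: M 0.0016, M+2 0.0260, M+4 0.1548, M+6 0.4101, M+8 0.4076. Base peak = M+6.
P(M+6) = C(4,3) × 0.201^1 × 0.799^3 = 4 × 0.2010 × 0.5100824 = 0.410106 (base)
P(M+8) = C(4,4) × 0.201^0 × 0.799^4 = 1 × 1.0000 × 0.40755584 = 0.407556
Relative intensity = 0.407556 / 0.410106 × 100 = 99.4

99.4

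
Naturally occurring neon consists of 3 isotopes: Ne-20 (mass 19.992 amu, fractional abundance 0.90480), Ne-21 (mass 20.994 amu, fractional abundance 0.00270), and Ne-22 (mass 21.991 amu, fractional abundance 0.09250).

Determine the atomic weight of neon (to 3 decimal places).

20.180 amu

Average mass = Σ (abundance × isotope mass) = 0.90480 × 19.992 + 0.00270 × 20.994 + 0.09250 × 21.991
= 18.0888 + 0.0567 + 2.0342 = 20.1797 amu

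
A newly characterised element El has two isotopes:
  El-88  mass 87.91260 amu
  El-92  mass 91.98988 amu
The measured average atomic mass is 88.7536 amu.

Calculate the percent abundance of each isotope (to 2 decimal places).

El-88: 79.37%, El-92: 20.63%

With x = fraction of El-88 (so El-92 is 1 − x):
87.91260·x + 91.98988·(1 − x) = 88.7536
(87.91260 − 91.98988)·x = 88.7536 − 91.98988
x = -3.23628 / -4.07728 = 0.79374 → 79.37% El-88, 20.63% El-92.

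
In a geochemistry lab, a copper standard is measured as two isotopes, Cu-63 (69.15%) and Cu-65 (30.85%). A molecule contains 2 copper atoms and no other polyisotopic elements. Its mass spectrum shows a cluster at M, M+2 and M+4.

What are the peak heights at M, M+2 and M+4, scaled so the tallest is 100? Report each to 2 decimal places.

100.00 : 89.23 : 19.90

Each Cu atom is independently Cu-63 (p = 0.6915) or Cu-65 (q = 0.3085); the cluster is the binomial expansion (p + q)^2.
P(M) = 0.6915^2 = 0.478172
P(M+2) = 2 × 0.6915^1 × 0.3085^1 = 0.426656
P(M+4) = 0.3085^2 = 0.095172
The M peak is largest (0.478172); scaling to 100 gives 100.00 : 89.23 : 19.90.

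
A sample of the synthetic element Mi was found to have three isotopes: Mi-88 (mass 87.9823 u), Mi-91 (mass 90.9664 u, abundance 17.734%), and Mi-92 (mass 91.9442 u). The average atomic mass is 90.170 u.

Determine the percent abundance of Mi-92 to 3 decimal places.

Let x and y be the fractions of Mi-88 and Mi-92. Then x + y = 1 − 0.17734 = 0.82266 and 87.9823x + 91.9442y = 90.170 − 0.17734×90.9664 = 74.038018624.
Substituting: 87.9823x + 91.9442(0.82266 − x) = 74.038018624
(87.9823 − 91.9442)x = -1.600796948  ⇒  x = 0.40405, y = 0.41861
Mi-88: 40.405%, Mi-92: 41.861%.

41.861%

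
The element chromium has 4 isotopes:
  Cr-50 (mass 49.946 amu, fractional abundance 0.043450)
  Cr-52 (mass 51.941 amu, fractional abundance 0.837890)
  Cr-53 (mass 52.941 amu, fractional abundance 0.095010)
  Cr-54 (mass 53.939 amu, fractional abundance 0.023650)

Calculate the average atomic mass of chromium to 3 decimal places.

51.997 amu

The abundance-weighted mean is 0.043450 × 49.946 + 0.837890 × 51.941 + 0.095010 × 52.941 + 0.023650 × 53.939
= 2.1702 + 43.5208 + 5.0299 + 1.2757 = 51.9966 amu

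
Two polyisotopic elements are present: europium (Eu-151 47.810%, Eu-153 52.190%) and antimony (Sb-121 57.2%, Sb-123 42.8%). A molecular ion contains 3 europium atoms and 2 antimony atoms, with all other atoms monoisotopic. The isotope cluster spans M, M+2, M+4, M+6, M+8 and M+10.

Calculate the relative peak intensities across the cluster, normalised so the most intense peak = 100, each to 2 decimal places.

Europium pattern (n=3): 0.10928391 : 0.3578871 : 0.39067407 : 0.14215492
Antimony pattern (n=2): 0.327184 : 0.489632 : 0.183184
Convolve the two distributions (both contribute in 2-u steps):
  M: 0.10928391×0.327184 = 0.035756
  M+2: 0.10928391×0.489632 + 0.3578871×0.327184 = 0.170604
  M+4: 0.10928391×0.183184 + 0.3578871×0.489632 + 0.39067407×0.327184 = 0.323074
  M+6: 0.3578871×0.183184 + 0.39067407×0.489632 + 0.14215492×0.327184 = 0.303357
  M+8: 0.39067407×0.183184 + 0.14215492×0.489632 = 0.141169
  M+10: 0.14215492×0.183184 = 0.026041
Scale to base peak (0.323074) = 100: 11.07 : 52.81 : 100.00 : 93.90 : 43.70 : 8.06

11.07 : 52.81 : 100.00 : 93.90 : 43.70 : 8.06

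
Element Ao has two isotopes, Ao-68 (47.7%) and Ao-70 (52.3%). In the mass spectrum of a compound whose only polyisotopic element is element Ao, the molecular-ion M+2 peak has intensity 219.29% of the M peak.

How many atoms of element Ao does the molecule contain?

2

With n Ao atoms, P(M+2)/P(M) = C(n,1)·p^(n−1)q / p^n = n·q/p = n · 0.523/0.477.
n = 2.1929 × 0.477/0.523 = 2.00 ≈ 2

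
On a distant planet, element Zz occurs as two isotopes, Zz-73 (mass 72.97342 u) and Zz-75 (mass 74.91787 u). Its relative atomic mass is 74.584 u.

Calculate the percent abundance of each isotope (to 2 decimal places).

Zz-73: 17.17%, Zz-75: 82.83%

With x = fraction of Zz-73 (so Zz-75 is 1 − x):
72.97342·x + 74.91787·(1 − x) = 74.584
(72.97342 − 74.91787)·x = 74.584 − 74.91787
x = -0.33387 / -1.94445 = 0.17170 → 17.17% Zz-73, 82.83% Zz-75.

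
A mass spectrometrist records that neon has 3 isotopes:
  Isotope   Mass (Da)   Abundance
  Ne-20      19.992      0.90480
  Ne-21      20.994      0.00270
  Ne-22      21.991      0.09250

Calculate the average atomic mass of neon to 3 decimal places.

20.180 Da

Ar = Σ fᵢ·mᵢ = 0.90480 × 19.992 + 0.00270 × 20.994 + 0.09250 × 21.991
= 18.0888 + 0.0567 + 2.0342 = 20.1797 Da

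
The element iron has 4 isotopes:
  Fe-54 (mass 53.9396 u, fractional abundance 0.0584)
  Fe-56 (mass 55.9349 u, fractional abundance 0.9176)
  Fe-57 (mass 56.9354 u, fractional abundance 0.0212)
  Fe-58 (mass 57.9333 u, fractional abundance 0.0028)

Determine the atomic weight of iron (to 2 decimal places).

Average mass = Σ (abundance × isotope mass) = 0.0584 × 53.9396 + 0.9176 × 55.9349 + 0.0212 × 56.9354 + 0.0028 × 57.9333
= 3.15007 + 51.32586 + 1.20703 + 0.16221 = 55.84517 u

55.85 u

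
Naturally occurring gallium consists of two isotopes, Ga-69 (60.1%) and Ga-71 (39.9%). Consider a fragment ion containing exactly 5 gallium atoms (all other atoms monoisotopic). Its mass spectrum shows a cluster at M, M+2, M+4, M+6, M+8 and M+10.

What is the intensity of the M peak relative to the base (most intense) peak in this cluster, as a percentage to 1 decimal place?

Term probabilities: M 0.0784, M+2 0.2603, M+4 0.3456, M+6 0.2294, M+8 0.0762, M+10 0.0101. Base peak = M+4.
P(M+4) = C(5,2) × 0.601^3 × 0.399^2 = 10 × 0.2170818 × 0.159201 = 0.345596 (base)
P(M) = C(5,0) × 0.601^5 × 0.399^0 = 1 × 0.07841016 × 1.0000 = 0.078410
Relative intensity = 0.078410 / 0.345596 × 100 = 22.7

22.7%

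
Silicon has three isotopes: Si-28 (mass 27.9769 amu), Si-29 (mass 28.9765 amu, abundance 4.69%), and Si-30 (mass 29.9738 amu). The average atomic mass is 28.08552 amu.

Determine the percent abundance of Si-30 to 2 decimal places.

Let x and y be the fractions of Si-28 and Si-30. Then x + y = 1 − 0.0469 = 0.9531 and 27.9769x + 29.9738y = 28.08552 − 0.0469×28.9765 = 26.72652215.
Substituting: 27.9769x + 29.9738(0.9531 − x) = 26.72652215
(27.9769 − 29.9738)x = -1.84150663  ⇒  x = 0.92218, y = 0.03092
Si-28: 92.22%, Si-30: 3.09%.

3.09%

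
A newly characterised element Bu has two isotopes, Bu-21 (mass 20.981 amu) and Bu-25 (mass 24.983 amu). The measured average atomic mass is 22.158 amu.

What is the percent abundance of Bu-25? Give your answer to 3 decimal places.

29.410%

Writing the weighted mean with unknown fraction x of Bu-21:
20.981·x + 24.983·(1 − x) = 22.158
(20.981 − 24.983)·x = 22.158 − 24.983
x = -2.825 / -4.002 = 0.70590 → 70.590% Bu-21, 29.410% Bu-25.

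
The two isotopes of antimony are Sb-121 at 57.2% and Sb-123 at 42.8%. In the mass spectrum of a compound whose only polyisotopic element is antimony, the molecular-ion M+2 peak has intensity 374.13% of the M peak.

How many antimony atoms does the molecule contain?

The M+2/M ratio from n Sb atoms is n · q/p = n · 0.428/0.572.
n = 3.7413 × 0.572/0.428 = 5.00 ≈ 5

5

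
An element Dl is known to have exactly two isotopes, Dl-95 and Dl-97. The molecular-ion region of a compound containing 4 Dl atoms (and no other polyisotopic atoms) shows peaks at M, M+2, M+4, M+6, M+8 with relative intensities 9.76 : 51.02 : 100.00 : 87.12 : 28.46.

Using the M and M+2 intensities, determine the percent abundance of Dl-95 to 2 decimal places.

43.35%

If p is the fraction of Dl that is Dl-95, then I(M+2)/I(M) = [C(4,1)·p^3·(1−p)] / p^4 = 4·(1−p)/p = 51.02/9.76 = 5.2275
(1−p)/p = 5.2275/4 = 1.3069  ⇒  p = 1/(1 + 1.3069) = 0.4335
Dl-95: 43.35%, Dl-97: 56.65%.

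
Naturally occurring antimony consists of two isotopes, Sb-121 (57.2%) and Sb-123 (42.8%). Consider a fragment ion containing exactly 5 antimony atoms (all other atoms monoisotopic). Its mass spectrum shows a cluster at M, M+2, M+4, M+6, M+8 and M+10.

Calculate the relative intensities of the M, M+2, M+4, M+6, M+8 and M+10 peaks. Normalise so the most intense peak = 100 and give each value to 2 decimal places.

Each Sb atom is independently Sb-121 (p = 0.572) or Sb-123 (q = 0.428); the cluster is the binomial expansion (p + q)^5.
P(M) = 0.572^5 = 0.061232
P(M+2) = 5 × 0.572^4 × 0.428^1 = 0.229086
P(M+4) = 10 × 0.572^3 × 0.428^2 = 0.342827
P(M+6) = 10 × 0.572^2 × 0.428^3 = 0.256521
P(M+8) = 5 × 0.572^1 × 0.428^4 = 0.095971
P(M+10) = 0.428^5 = 0.014362
The M+4 peak is largest (0.342827); scaling to 100 gives 17.86 : 66.82 : 100.00 : 74.83 : 27.99 : 4.19.

17.86 : 66.82 : 100.00 : 74.83 : 27.99 : 4.19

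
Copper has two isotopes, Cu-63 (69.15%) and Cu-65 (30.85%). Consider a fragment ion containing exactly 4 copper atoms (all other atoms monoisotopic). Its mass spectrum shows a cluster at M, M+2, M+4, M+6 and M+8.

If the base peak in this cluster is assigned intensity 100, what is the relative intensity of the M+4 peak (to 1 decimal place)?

66.9

Term probabilities: M 0.2286, M+2 0.4080, M+4 0.2731, M+6 0.0812, M+8 0.0091. Base peak = M+2.
P(M+2) = C(4,1) × 0.6915^3 × 0.3085^1 = 4 × 0.33065611 × 0.3085 = 0.408030 (base)
P(M+4) = C(4,2) × 0.6915^2 × 0.3085^2 = 6 × 0.47817225 × 0.09517225 = 0.273052
Relative intensity = 0.273052 / 0.408030 × 100 = 66.9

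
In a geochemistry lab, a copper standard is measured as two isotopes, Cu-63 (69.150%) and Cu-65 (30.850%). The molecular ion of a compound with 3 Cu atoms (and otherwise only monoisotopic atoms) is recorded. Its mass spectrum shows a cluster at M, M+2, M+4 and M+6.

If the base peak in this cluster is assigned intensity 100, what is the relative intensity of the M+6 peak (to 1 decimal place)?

(0.69150 + 0.30850)^3 gives M 0.3307, M+2 0.4425, M+4 0.1974, M+6 0.0294; the largest is M+2.
P(M+2) = C(3,1) × 0.69150^2 × 0.30850^1 = 3 × 0.47817225 × 0.3085 = 0.442548 (base)
P(M+6) = C(3,3) × 0.69150^0 × 0.30850^3 = 1 × 1.0000 × 0.02936064 = 0.029361
Relative intensity = 0.029361 / 0.442548 × 100 = 6.6

6.6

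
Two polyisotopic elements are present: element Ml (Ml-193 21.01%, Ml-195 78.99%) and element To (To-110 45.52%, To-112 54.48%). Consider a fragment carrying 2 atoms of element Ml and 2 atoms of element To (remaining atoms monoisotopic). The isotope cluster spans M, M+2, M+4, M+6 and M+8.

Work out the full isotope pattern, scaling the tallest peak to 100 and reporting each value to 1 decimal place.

Element Ml pattern (n=2): 0.04414201 : 0.33191598 : 0.62394201
Element To pattern (n=2): 0.20720704 : 0.49598592 : 0.29680704
Convolve the two distributions (both contribute in 2-u steps):
  M: 0.04414201×0.20720704 = 0.009147
  M+2: 0.04414201×0.49598592 + 0.33191598×0.20720704 = 0.090669
  M+4: 0.04414201×0.29680704 + 0.33191598×0.49598592 + 0.62394201×0.20720704 = 0.307012
  M+6: 0.33191598×0.29680704 + 0.62394201×0.49598592 = 0.407981
  M+8: 0.62394201×0.29680704 = 0.185190
Scale to base peak (0.407981) = 100: 2.2 : 22.2 : 75.3 : 100.0 : 45.4

2.2 : 22.2 : 75.3 : 100.0 : 45.4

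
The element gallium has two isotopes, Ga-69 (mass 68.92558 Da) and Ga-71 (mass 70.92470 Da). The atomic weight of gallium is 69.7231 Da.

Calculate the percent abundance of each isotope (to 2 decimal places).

Ga-69: 60.11%, Ga-71: 39.89%

With x = fraction of Ga-69 (so Ga-71 is 1 − x):
68.92558·x + 70.92470·(1 − x) = 69.7231
(68.92558 − 70.92470)·x = 69.7231 − 70.92470
x = -1.20160 / -1.99912 = 0.60106 → 60.11% Ga-69, 39.89% Ga-71.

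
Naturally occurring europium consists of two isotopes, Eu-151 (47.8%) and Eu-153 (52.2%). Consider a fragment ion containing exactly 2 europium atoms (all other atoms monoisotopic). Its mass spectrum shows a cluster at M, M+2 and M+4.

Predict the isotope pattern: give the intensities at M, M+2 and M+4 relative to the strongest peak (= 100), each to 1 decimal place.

45.8 : 100.0 : 54.6

Expanding (0.478 + 0.522)^2:
P(M) = 0.478^2 = 0.228484
P(M+2) = 2 × 0.478^1 × 0.522^1 = 0.499032
P(M+4) = 0.522^2 = 0.272484
The M+2 peak is largest (0.499032); scaling to 100 gives 45.8 : 100.0 : 54.6.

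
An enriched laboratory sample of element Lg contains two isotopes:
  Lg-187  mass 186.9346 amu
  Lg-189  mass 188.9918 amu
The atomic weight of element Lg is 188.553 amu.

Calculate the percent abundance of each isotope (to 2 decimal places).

With x = fraction of Lg-187 (so Lg-189 is 1 − x):
186.9346·x + 188.9918·(1 − x) = 188.553
(186.9346 − 188.9918)·x = 188.553 − 188.9918
x = -0.4388 / -2.0572 = 0.21330 → 21.33% Lg-187, 78.67% Lg-189.

Lg-187: 21.33%, Lg-189: 78.67%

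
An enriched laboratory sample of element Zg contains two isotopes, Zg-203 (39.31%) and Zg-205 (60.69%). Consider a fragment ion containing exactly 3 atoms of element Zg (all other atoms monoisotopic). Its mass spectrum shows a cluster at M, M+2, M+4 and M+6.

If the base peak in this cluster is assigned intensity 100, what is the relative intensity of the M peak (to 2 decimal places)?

Binomial terms of (0.3931 + 0.6069)^3: M 0.0607, M+2 0.2813, M+4 0.4344, M+6 0.2235 → M+4 is the base peak.
P(M+4) = C(3,2) × 0.3931^1 × 0.6069^2 = 3 × 0.3931 × 0.36832761 = 0.434369 (base)
P(M) = C(3,0) × 0.3931^3 × 0.6069^0 = 1 × 0.0607448 × 1.0000 = 0.060745
Relative intensity = 0.060745 / 0.434369 × 100 = 13.98

13.98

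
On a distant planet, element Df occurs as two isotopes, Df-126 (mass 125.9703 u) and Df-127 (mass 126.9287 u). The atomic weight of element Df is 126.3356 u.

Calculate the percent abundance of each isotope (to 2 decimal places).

With x = fraction of Df-126 (so Df-127 is 1 − x):
125.9703·x + 126.9287·(1 − x) = 126.3356
(125.9703 − 126.9287)·x = 126.3356 − 126.9287
x = -0.5931 / -0.9584 = 0.61884 → 61.88% Df-126, 38.12% Df-127.

Df-126: 61.88%, Df-127: 38.12%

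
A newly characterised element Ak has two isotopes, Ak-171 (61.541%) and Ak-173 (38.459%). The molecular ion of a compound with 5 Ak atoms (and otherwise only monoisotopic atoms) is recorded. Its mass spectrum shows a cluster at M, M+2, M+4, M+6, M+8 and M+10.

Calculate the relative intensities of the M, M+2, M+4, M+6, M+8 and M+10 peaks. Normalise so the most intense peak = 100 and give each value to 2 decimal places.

Expanding (0.61541 + 0.38459)^5:
P(M) = 0.61541^5 = 0.088272
P(M+2) = 5 × 0.61541^4 × 0.38459^1 = 0.275820
P(M+4) = 10 × 0.61541^3 × 0.38459^2 = 0.344738
P(M+6) = 10 × 0.61541^2 × 0.38459^3 = 0.215438
P(M+8) = 5 × 0.61541^1 × 0.38459^4 = 0.067317
P(M+10) = 0.38459^5 = 0.008414
The M+4 peak is largest (0.344738); scaling to 100 gives 25.61 : 80.01 : 100.00 : 62.49 : 19.53 : 2.44.

25.61 : 80.01 : 100.00 : 62.49 : 19.53 : 2.44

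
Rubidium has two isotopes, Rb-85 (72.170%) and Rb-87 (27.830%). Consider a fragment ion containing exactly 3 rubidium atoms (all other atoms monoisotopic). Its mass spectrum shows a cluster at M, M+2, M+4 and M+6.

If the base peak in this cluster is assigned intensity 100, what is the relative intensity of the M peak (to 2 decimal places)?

86.44

(0.72170 + 0.27830)^3 gives M 0.3759, M+2 0.4349, M+4 0.1677, M+6 0.0216; the largest is M+2.
P(M+2) = C(3,1) × 0.72170^2 × 0.27830^1 = 3 × 0.52085089 × 0.2783 = 0.434858 (base)
P(M) = C(3,0) × 0.72170^3 × 0.27830^0 = 1 × 0.37589809 × 1.0000 = 0.375898
Relative intensity = 0.375898 / 0.434858 × 100 = 86.44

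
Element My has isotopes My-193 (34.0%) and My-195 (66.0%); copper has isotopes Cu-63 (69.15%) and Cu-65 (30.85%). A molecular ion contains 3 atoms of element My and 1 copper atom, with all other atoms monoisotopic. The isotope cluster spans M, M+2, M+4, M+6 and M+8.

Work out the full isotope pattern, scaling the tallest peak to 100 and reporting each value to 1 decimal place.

7.2 : 45.1 : 100.0 : 88.9 : 23.5

Element My pattern (n=3): 0.039304 : 0.228888 : 0.444312 : 0.287496
Copper pattern (n=1): 0.6915 : 0.3085
Convolve the two distributions (both contribute in 2-u steps):
  M: 0.039304×0.6915 = 0.027179
  M+2: 0.039304×0.3085 + 0.228888×0.6915 = 0.170401
  M+4: 0.228888×0.3085 + 0.444312×0.6915 = 0.377854
  M+6: 0.444312×0.3085 + 0.287496×0.6915 = 0.335874
  M+8: 0.287496×0.3085 = 0.088693
Scale to base peak (0.377854) = 100: 7.2 : 45.1 : 100.0 : 88.9 : 23.5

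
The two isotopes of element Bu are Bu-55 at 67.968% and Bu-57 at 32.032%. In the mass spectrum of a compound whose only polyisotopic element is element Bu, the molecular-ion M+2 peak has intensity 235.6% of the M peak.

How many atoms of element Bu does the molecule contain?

5

For n independent Bu atoms, I(M+2)/I(M) = n · (abundance Bu-57) / (abundance Bu-55) = n · 0.32032/0.67968.
n = 2.356 × 0.67968/0.32032 = 5.00 ≈ 5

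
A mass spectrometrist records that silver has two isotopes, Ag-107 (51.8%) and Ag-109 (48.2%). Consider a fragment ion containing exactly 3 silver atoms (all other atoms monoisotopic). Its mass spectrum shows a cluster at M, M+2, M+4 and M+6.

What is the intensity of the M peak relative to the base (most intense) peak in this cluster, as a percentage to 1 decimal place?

Binomial terms of (0.518 + 0.482)^3: M 0.1390, M+2 0.3880, M+4 0.3610, M+6 0.1120 → M+2 is the base peak.
P(M+2) = C(3,1) × 0.518^2 × 0.482^1 = 3 × 0.268324 × 0.4820 = 0.387997 (base)
P(M) = C(3,0) × 0.518^3 × 0.482^0 = 1 × 0.13899183 × 1.0000 = 0.138992
Relative intensity = 0.138992 / 0.387997 × 100 = 35.8

35.8%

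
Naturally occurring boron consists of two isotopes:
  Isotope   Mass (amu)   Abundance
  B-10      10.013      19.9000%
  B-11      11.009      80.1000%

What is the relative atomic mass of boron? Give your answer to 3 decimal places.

Weight each isotope mass by its fractional abundance: 0.199000 × 10.013 + 0.801000 × 11.009
= 1.9926 + 8.8182 = 10.8108 amu

10.811 amu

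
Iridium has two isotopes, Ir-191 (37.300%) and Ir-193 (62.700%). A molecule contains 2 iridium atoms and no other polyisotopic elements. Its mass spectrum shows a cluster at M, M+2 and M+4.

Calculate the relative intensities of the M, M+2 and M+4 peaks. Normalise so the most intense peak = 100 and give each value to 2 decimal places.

29.74 : 100.00 : 84.05

Expanding (0.37300 + 0.62700)^2:
P(M) = 0.37300^2 = 0.139129
P(M+2) = 2 × 0.37300^1 × 0.62700^1 = 0.467742
P(M+4) = 0.62700^2 = 0.393129
The M+2 peak is largest (0.467742); scaling to 100 gives 29.74 : 100.00 : 84.05.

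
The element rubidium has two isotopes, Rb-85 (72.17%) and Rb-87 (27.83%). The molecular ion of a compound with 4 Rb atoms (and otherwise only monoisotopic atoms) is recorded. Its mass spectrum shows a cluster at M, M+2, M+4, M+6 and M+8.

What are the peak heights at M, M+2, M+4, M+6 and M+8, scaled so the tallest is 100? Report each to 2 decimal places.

64.83 : 100.00 : 57.84 : 14.87 : 1.43

Each Rb atom is independently Rb-85 (p = 0.7217) or Rb-87 (q = 0.2783); the cluster is the binomial expansion (p + q)^4.
P(M) = 0.7217^4 = 0.271286
P(M+2) = 4 × 0.7217^3 × 0.2783^1 = 0.418450
P(M+4) = 6 × 0.7217^2 × 0.2783^2 = 0.242042
P(M+6) = 4 × 0.7217^1 × 0.2783^3 = 0.062224
P(M+8) = 0.2783^4 = 0.005999
The M+2 peak is largest (0.418450); scaling to 100 gives 64.83 : 100.00 : 57.84 : 14.87 : 1.43.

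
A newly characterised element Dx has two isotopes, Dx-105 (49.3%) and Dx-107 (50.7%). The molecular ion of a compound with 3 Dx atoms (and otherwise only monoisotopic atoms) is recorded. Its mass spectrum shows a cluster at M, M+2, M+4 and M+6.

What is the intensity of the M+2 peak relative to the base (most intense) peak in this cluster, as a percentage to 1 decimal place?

(0.493 + 0.507)^3 gives M 0.1198, M+2 0.3697, M+4 0.3802, M+6 0.1303; the largest is M+4.
P(M+4) = C(3,2) × 0.493^1 × 0.507^2 = 3 × 0.4930 × 0.257049 = 0.380175 (base)
P(M+2) = C(3,1) × 0.493^2 × 0.507^1 = 3 × 0.243049 × 0.5070 = 0.369678
Relative intensity = 0.369678 / 0.380175 × 100 = 97.2

97.2%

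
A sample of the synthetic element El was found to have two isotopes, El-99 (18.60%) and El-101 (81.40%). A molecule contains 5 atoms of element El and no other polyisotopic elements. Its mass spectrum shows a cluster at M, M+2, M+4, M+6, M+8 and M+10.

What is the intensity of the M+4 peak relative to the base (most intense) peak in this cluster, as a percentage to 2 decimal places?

(0.1860 + 0.8140)^5 gives M 0.0002, M+2 0.0049, M+4 0.0426, M+6 0.1866, M+8 0.4083, M+10 0.3574; the largest is M+8.
P(M+8) = C(5,4) × 0.1860^1 × 0.8140^4 = 5 × 0.1860 × 0.43903346 = 0.408301 (base)
P(M+4) = C(5,2) × 0.1860^3 × 0.8140^2 = 10 × 0.00643486 × 0.662596 = 0.042637
Relative intensity = 0.042637 / 0.408301 × 100 = 10.44

10.44%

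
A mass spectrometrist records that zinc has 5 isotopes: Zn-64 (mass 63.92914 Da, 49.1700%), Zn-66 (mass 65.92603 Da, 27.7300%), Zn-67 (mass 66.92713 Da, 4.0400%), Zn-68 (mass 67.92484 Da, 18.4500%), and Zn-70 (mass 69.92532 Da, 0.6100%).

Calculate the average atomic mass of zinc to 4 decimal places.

65.3778 Da

Average mass = Σ (abundance × isotope mass) = 0.491700 × 63.92914 + 0.277300 × 65.92603 + 0.040400 × 66.92713 + 0.184500 × 67.92484 + 0.006100 × 69.92532
= 31.433958 + 18.281288 + 2.703856 + 12.532133 + 0.426544 = 65.377779 Da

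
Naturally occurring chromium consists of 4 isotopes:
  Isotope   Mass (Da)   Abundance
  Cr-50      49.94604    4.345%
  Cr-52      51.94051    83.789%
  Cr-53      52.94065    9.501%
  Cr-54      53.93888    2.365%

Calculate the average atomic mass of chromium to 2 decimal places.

52.00 Da

Average mass = Σ (abundance × isotope mass) = 0.04345 × 49.94604 + 0.83789 × 51.94051 + 0.09501 × 52.94065 + 0.02365 × 53.93888
= 2.170155 + 43.520434 + 5.029891 + 1.275655 = 51.996135 Da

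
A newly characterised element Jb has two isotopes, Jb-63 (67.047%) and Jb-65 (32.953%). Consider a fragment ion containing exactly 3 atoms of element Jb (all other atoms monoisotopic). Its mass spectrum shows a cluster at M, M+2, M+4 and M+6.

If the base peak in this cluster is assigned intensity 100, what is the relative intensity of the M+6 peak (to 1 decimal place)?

Term probabilities: M 0.3014, M+2 0.4444, M+4 0.2184, M+6 0.0358. Base peak = M+2.
P(M+2) = C(3,1) × 0.67047^2 × 0.32953^1 = 3 × 0.44953002 × 0.32953 = 0.444401 (base)
P(M+6) = C(3,3) × 0.67047^0 × 0.32953^3 = 1 × 1.0000 × 0.03578367 = 0.035784
Relative intensity = 0.035784 / 0.444401 × 100 = 8.1

8.1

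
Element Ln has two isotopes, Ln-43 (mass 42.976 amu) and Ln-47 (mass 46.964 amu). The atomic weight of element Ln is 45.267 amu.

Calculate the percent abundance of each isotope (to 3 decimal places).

Writing the weighted mean with unknown fraction x of Ln-43:
42.976·x + 46.964·(1 − x) = 45.267
(42.976 − 46.964)·x = 45.267 − 46.964
x = -1.697 / -3.988 = 0.42553 → 42.553% Ln-43, 57.447% Ln-47.

Ln-43: 42.553%, Ln-47: 57.447%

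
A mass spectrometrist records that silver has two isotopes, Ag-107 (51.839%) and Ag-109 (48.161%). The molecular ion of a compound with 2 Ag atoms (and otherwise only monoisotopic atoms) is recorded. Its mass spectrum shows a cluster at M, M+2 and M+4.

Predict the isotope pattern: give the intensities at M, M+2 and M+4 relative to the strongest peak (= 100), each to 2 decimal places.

Expanding (0.51839 + 0.48161)^2:
P(M) = 0.51839^2 = 0.268728
P(M+2) = 2 × 0.51839^1 × 0.48161^1 = 0.499324
P(M+4) = 0.48161^2 = 0.231948
The M+2 peak is largest (0.499324); scaling to 100 gives 53.82 : 100.00 : 46.45.

53.82 : 100.00 : 46.45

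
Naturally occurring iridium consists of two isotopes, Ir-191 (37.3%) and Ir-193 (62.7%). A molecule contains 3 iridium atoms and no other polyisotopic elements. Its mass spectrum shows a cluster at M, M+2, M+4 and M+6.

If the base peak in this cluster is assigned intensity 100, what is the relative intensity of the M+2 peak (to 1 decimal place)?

Binomial terms of (0.373 + 0.627)^3: M 0.0519, M+2 0.2617, M+4 0.4399, M+6 0.2465 → M+4 is the base peak.
P(M+4) = C(3,2) × 0.373^1 × 0.627^2 = 3 × 0.3730 × 0.393129 = 0.439911 (base)
P(M+2) = C(3,1) × 0.373^2 × 0.627^1 = 3 × 0.139129 × 0.6270 = 0.261702
Relative intensity = 0.261702 / 0.439911 × 100 = 59.5

59.5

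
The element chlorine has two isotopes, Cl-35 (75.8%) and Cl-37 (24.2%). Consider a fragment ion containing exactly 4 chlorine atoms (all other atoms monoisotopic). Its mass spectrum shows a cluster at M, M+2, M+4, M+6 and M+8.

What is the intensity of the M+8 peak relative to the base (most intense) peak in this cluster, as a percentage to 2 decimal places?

0.81%

Binomial terms of (0.758 + 0.242)^4: M 0.3301, M+2 0.4216, M+4 0.2019, M+6 0.0430, M+8 0.0034 → M+2 is the base peak.
P(M+2) = C(4,1) × 0.758^3 × 0.242^1 = 4 × 0.43551951 × 0.2420 = 0.421583 (base)
P(M+8) = C(4,4) × 0.758^0 × 0.242^4 = 1 × 1.0000 × 0.00342974 = 0.003430
Relative intensity = 0.003430 / 0.421583 × 100 = 0.81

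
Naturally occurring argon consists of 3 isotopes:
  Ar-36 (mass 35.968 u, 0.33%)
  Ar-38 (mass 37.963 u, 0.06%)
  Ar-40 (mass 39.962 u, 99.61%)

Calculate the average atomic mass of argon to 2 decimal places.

Ar = Σ fᵢ·mᵢ = 0.0033 × 35.968 + 0.0006 × 37.963 + 0.9961 × 39.962
= 0.1187 + 0.0228 + 39.8061 = 39.9476 u

39.95 u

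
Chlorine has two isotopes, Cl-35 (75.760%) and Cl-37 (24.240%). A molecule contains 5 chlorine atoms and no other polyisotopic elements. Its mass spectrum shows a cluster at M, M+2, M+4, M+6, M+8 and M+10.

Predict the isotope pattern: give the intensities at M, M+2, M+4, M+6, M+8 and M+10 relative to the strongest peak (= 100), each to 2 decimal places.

62.51 : 100.00 : 63.99 : 20.47 : 3.28 : 0.21

Each Cl atom is independently Cl-35 (p = 0.75760) or Cl-37 (q = 0.24240); the cluster is the binomial expansion (p + q)^5.
P(M) = 0.75760^5 = 0.249574
P(M+2) = 5 × 0.75760^4 × 0.24240^1 = 0.399266
P(M+4) = 10 × 0.75760^3 × 0.24240^2 = 0.255497
P(M+6) = 10 × 0.75760^2 × 0.24240^3 = 0.081748
P(M+8) = 5 × 0.75760^1 × 0.24240^4 = 0.013078
P(M+10) = 0.24240^5 = 0.000837
The M+2 peak is largest (0.399266); scaling to 100 gives 62.51 : 100.00 : 63.99 : 20.47 : 3.28 : 0.21.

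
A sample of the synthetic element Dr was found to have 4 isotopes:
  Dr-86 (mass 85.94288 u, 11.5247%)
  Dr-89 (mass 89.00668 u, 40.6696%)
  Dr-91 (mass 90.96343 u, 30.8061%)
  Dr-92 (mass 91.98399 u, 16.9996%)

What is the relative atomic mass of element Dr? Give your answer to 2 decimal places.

Average mass = Σ (abundance × isotope mass) = 0.115247 × 85.94288 + 0.406696 × 89.00668 + 0.308061 × 90.96343 + 0.169996 × 91.98399
= 9.904659 + 36.198661 + 28.022285 + 15.636910 = 89.762515 u

89.76 u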